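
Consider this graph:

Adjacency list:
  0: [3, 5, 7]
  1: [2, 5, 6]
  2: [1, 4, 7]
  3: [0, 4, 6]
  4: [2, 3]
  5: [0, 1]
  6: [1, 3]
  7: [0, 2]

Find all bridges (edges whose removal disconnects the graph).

No bridges found. The graph is 2-edge-connected (no single edge removal disconnects it).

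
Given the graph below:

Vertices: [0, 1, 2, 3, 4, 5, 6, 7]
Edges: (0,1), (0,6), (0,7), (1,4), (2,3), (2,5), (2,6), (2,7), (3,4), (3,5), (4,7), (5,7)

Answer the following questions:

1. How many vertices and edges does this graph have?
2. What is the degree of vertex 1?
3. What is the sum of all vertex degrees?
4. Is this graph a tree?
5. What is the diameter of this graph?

Count: 8 vertices, 12 edges.
Vertex 1 has neighbors [0, 4], degree = 2.
Handshaking lemma: 2 * 12 = 24.
A tree on 8 vertices has 7 edges. This graph has 12 edges (5 extra). Not a tree.
Diameter (longest shortest path) = 3.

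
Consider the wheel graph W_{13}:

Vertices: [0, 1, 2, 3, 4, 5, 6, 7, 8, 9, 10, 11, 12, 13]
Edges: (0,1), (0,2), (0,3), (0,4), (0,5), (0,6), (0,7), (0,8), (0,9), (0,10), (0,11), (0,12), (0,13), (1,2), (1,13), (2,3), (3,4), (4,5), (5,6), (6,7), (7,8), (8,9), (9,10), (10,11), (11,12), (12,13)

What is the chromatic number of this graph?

W_{13} = C_{13} plus a hub adjacent to every cycle vertex.
The outer cycle needs 3 colors (odd cycle); the hub is adjacent to all of them so needs a fresh color.
Chromatic number = 3 + 1 = 4.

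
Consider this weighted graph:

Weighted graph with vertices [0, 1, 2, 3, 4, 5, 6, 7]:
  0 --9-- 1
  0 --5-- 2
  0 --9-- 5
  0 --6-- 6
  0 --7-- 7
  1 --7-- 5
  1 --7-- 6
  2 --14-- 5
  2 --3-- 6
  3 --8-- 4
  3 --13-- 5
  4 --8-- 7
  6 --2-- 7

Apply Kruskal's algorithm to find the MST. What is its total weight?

Applying Kruskal's algorithm (sort edges by weight, add if no cycle):
  Add (6,7) w=2
  Add (2,6) w=3
  Add (0,2) w=5
  Skip (0,6) w=6 (creates cycle)
  Skip (0,7) w=7 (creates cycle)
  Add (1,5) w=7
  Add (1,6) w=7
  Add (3,4) w=8
  Add (4,7) w=8
  Skip (0,1) w=9 (creates cycle)
  Skip (0,5) w=9 (creates cycle)
  Skip (3,5) w=13 (creates cycle)
  Skip (2,5) w=14 (creates cycle)
MST weight = 40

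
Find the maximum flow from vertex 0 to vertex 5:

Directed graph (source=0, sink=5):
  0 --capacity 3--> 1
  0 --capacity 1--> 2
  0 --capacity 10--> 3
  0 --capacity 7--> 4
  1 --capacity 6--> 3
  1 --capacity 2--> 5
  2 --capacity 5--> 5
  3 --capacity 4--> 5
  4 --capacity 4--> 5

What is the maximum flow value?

Computing max flow:
  Flow on (0->1): 2/3
  Flow on (0->2): 1/1
  Flow on (0->3): 4/10
  Flow on (0->4): 4/7
  Flow on (1->5): 2/2
  Flow on (2->5): 1/5
  Flow on (3->5): 4/4
  Flow on (4->5): 4/4
Maximum flow = 11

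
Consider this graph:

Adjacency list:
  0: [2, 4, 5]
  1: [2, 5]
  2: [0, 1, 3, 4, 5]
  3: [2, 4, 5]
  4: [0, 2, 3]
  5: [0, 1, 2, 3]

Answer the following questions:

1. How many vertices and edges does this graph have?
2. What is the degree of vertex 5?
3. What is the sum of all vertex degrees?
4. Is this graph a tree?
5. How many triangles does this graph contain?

Count: 6 vertices, 10 edges.
Vertex 5 has neighbors [0, 1, 2, 3], degree = 4.
Handshaking lemma: 2 * 10 = 20.
A tree on 6 vertices has 5 edges. This graph has 10 edges (5 extra). Not a tree.
Number of triangles = 5.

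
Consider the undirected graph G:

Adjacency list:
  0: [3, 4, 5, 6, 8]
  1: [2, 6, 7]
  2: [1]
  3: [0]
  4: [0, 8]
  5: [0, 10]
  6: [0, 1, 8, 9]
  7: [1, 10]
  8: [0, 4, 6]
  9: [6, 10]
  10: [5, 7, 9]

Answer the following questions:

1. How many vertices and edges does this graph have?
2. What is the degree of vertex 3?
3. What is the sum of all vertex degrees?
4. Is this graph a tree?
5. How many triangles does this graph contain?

Count: 11 vertices, 14 edges.
Vertex 3 has neighbors [0], degree = 1.
Handshaking lemma: 2 * 14 = 28.
A tree on 11 vertices has 10 edges. This graph has 14 edges (4 extra). Not a tree.
Number of triangles = 2.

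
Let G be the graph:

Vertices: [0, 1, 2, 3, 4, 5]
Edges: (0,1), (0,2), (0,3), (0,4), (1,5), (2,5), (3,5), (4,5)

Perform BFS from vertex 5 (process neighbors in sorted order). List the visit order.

BFS from vertex 5 (neighbors processed in ascending order):
Visit order: 5, 1, 2, 3, 4, 0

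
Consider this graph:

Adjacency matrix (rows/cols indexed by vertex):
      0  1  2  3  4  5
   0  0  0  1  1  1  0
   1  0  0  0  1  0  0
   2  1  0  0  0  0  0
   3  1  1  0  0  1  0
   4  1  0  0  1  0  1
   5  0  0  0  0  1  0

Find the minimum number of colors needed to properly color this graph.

The graph has a maximum clique of size 3 (lower bound on chromatic number).
A valid 3-coloring: {0: 0, 1: 0, 2: 1, 3: 1, 4: 2, 5: 0}.
Chromatic number = 3.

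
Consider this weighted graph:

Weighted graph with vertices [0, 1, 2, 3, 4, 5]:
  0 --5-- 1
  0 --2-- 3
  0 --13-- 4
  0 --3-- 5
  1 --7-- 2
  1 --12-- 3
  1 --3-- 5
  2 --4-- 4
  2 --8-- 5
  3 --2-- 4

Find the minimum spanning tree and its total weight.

Applying Kruskal's algorithm (sort edges by weight, add if no cycle):
  Add (0,3) w=2
  Add (3,4) w=2
  Add (0,5) w=3
  Add (1,5) w=3
  Add (2,4) w=4
  Skip (0,1) w=5 (creates cycle)
  Skip (1,2) w=7 (creates cycle)
  Skip (2,5) w=8 (creates cycle)
  Skip (1,3) w=12 (creates cycle)
  Skip (0,4) w=13 (creates cycle)
MST weight = 14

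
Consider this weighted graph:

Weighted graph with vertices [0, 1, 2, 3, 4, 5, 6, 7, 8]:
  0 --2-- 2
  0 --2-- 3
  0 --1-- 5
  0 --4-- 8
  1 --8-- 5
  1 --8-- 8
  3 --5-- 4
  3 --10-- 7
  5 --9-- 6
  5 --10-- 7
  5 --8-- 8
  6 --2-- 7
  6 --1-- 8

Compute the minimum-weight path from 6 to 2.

Using Dijkstra's algorithm from vertex 6:
Shortest path: 6 -> 8 -> 0 -> 2
Total weight: 1 + 4 + 2 = 7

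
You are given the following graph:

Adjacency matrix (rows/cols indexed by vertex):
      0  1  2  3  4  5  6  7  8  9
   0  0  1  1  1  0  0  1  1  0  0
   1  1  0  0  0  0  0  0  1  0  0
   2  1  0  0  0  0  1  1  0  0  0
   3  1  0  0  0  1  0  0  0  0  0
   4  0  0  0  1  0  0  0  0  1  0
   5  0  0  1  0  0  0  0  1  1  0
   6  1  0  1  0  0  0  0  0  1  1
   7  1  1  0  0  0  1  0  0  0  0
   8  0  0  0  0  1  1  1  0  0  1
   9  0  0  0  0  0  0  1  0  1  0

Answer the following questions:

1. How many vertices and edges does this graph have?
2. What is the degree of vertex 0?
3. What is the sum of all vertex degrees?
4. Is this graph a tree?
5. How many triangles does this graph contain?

Count: 10 vertices, 15 edges.
Vertex 0 has neighbors [1, 2, 3, 6, 7], degree = 5.
Handshaking lemma: 2 * 15 = 30.
A tree on 10 vertices has 9 edges. This graph has 15 edges (6 extra). Not a tree.
Number of triangles = 3.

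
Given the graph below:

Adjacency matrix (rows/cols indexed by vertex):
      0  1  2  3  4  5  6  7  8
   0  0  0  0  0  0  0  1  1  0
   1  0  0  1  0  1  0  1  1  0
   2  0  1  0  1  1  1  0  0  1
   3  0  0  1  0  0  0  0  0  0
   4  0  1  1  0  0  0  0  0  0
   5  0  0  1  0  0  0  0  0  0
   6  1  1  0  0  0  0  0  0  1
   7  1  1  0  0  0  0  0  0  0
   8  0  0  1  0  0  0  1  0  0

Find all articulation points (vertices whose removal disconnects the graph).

An articulation point is a vertex whose removal disconnects the graph.
Articulation points: [2]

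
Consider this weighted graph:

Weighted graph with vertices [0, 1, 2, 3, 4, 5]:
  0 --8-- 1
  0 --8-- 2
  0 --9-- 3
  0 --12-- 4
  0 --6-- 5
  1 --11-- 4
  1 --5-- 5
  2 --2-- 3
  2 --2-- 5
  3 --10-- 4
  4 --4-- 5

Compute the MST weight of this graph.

Applying Kruskal's algorithm (sort edges by weight, add if no cycle):
  Add (2,5) w=2
  Add (2,3) w=2
  Add (4,5) w=4
  Add (1,5) w=5
  Add (0,5) w=6
  Skip (0,1) w=8 (creates cycle)
  Skip (0,2) w=8 (creates cycle)
  Skip (0,3) w=9 (creates cycle)
  Skip (3,4) w=10 (creates cycle)
  Skip (1,4) w=11 (creates cycle)
  Skip (0,4) w=12 (creates cycle)
MST weight = 19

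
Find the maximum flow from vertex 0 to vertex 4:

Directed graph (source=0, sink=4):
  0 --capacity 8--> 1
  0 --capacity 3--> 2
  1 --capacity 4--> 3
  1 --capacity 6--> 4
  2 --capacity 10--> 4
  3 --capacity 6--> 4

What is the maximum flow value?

Computing max flow:
  Flow on (0->1): 8/8
  Flow on (0->2): 3/3
  Flow on (1->3): 2/4
  Flow on (1->4): 6/6
  Flow on (2->4): 3/10
  Flow on (3->4): 2/6
Maximum flow = 11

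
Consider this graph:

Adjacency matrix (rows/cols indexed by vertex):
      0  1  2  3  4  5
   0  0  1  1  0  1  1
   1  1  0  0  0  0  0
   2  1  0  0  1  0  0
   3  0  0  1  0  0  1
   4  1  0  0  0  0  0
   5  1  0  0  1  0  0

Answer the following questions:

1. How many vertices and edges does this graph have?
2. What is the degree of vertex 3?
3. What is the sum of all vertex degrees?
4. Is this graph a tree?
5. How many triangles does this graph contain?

Count: 6 vertices, 6 edges.
Vertex 3 has neighbors [2, 5], degree = 2.
Handshaking lemma: 2 * 6 = 12.
A tree on 6 vertices has 5 edges. This graph has 6 edges (1 extra). Not a tree.
Number of triangles = 0.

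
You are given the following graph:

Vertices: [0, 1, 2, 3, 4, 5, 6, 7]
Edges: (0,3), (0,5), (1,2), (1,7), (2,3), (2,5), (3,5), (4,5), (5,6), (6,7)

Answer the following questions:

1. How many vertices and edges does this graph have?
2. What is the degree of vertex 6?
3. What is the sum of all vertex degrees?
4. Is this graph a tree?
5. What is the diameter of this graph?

Count: 8 vertices, 10 edges.
Vertex 6 has neighbors [5, 7], degree = 2.
Handshaking lemma: 2 * 10 = 20.
A tree on 8 vertices has 7 edges. This graph has 10 edges (3 extra). Not a tree.
Diameter (longest shortest path) = 3.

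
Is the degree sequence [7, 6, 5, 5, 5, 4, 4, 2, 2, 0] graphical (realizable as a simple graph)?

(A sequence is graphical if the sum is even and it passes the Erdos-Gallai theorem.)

Sum of degrees = 40. Sum is even and passes Erdos-Gallai. The sequence IS graphical.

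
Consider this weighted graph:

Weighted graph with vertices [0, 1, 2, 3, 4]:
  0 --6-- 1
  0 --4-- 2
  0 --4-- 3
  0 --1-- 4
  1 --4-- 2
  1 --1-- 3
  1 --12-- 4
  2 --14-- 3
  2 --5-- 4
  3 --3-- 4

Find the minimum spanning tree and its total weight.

Applying Kruskal's algorithm (sort edges by weight, add if no cycle):
  Add (0,4) w=1
  Add (1,3) w=1
  Add (3,4) w=3
  Add (0,2) w=4
  Skip (0,3) w=4 (creates cycle)
  Skip (1,2) w=4 (creates cycle)
  Skip (2,4) w=5 (creates cycle)
  Skip (0,1) w=6 (creates cycle)
  Skip (1,4) w=12 (creates cycle)
  Skip (2,3) w=14 (creates cycle)
MST weight = 9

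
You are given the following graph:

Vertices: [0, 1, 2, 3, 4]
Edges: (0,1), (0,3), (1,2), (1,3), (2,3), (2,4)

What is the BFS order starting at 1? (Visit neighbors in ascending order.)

BFS from vertex 1 (neighbors processed in ascending order):
Visit order: 1, 0, 2, 3, 4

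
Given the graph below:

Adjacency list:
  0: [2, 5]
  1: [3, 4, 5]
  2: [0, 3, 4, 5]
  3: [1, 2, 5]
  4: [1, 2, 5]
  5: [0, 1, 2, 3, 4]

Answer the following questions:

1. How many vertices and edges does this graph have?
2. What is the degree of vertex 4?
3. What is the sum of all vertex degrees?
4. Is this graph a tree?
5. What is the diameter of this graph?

Count: 6 vertices, 10 edges.
Vertex 4 has neighbors [1, 2, 5], degree = 3.
Handshaking lemma: 2 * 10 = 20.
A tree on 6 vertices has 5 edges. This graph has 10 edges (5 extra). Not a tree.
Diameter (longest shortest path) = 2.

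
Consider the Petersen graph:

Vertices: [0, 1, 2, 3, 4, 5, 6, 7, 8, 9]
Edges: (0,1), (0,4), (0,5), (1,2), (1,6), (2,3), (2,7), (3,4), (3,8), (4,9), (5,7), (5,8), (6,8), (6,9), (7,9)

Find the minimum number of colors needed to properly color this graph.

The Petersen graph contains odd cycles (e.g. the outer 5-cycle), so chi >= 3.
A proper 3-coloring exists (it is a well-known 3-chromatic graph).
Chromatic number = 3.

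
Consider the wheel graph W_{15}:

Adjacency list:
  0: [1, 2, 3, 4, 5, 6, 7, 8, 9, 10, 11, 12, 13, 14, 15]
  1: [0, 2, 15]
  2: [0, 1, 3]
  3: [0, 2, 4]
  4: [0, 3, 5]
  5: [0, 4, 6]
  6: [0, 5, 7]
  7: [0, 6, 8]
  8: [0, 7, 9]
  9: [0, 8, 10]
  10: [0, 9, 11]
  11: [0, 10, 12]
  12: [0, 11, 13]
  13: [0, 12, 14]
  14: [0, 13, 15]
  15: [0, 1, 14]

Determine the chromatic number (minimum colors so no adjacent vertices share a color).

W_{15} = C_{15} plus a hub adjacent to every cycle vertex.
The outer cycle needs 3 colors (odd cycle); the hub is adjacent to all of them so needs a fresh color.
Chromatic number = 3 + 1 = 4.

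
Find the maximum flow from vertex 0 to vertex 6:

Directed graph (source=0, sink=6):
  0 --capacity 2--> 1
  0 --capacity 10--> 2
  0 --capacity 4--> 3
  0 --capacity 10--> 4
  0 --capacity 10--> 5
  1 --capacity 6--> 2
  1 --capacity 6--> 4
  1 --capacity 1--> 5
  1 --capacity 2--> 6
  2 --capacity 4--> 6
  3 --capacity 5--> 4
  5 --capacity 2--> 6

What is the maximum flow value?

Computing max flow:
  Flow on (0->1): 2/2
  Flow on (0->2): 4/10
  Flow on (0->5): 2/10
  Flow on (1->6): 2/2
  Flow on (2->6): 4/4
  Flow on (5->6): 2/2
Maximum flow = 8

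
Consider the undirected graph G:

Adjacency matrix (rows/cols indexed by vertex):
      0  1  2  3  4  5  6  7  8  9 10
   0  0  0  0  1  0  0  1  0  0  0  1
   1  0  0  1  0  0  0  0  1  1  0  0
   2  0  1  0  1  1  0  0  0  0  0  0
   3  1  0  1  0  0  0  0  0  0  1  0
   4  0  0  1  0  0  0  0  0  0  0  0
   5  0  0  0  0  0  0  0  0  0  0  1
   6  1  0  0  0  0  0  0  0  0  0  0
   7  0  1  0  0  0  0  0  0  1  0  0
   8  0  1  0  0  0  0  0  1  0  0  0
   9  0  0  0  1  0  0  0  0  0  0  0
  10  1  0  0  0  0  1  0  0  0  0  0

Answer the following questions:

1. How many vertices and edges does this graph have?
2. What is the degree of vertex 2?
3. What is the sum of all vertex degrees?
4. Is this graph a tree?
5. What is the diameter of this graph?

Count: 11 vertices, 11 edges.
Vertex 2 has neighbors [1, 3, 4], degree = 3.
Handshaking lemma: 2 * 11 = 22.
A tree on 11 vertices has 10 edges. This graph has 11 edges (1 extra). Not a tree.
Diameter (longest shortest path) = 6.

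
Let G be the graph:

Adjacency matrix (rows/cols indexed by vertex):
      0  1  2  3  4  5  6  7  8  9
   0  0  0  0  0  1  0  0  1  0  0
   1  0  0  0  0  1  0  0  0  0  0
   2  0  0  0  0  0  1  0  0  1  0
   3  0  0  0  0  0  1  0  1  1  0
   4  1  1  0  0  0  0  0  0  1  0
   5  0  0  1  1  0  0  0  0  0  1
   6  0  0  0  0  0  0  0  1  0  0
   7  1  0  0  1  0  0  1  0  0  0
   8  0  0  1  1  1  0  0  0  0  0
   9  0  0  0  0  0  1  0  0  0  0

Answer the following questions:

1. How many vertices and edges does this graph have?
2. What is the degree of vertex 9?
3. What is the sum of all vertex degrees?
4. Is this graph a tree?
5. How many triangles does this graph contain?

Count: 10 vertices, 11 edges.
Vertex 9 has neighbors [5], degree = 1.
Handshaking lemma: 2 * 11 = 22.
A tree on 10 vertices has 9 edges. This graph has 11 edges (2 extra). Not a tree.
Number of triangles = 0.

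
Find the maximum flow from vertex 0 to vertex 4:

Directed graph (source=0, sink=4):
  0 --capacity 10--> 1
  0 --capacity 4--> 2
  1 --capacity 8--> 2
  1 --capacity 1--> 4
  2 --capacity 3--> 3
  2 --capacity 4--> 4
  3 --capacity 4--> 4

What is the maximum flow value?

Computing max flow:
  Flow on (0->1): 8/10
  Flow on (1->2): 7/8
  Flow on (1->4): 1/1
  Flow on (2->3): 3/3
  Flow on (2->4): 4/4
  Flow on (3->4): 3/4
Maximum flow = 8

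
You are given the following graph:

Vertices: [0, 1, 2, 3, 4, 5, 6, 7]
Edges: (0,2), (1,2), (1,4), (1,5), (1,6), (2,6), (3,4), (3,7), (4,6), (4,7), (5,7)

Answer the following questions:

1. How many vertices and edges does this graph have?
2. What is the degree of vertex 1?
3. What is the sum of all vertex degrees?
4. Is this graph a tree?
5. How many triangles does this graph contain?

Count: 8 vertices, 11 edges.
Vertex 1 has neighbors [2, 4, 5, 6], degree = 4.
Handshaking lemma: 2 * 11 = 22.
A tree on 8 vertices has 7 edges. This graph has 11 edges (4 extra). Not a tree.
Number of triangles = 3.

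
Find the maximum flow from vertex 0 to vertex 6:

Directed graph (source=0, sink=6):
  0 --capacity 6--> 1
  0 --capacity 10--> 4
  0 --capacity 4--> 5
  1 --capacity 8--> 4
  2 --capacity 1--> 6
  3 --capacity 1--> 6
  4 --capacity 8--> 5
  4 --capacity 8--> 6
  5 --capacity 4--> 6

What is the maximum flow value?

Computing max flow:
  Flow on (0->4): 8/10
  Flow on (0->5): 4/4
  Flow on (4->6): 8/8
  Flow on (5->6): 4/4
Maximum flow = 12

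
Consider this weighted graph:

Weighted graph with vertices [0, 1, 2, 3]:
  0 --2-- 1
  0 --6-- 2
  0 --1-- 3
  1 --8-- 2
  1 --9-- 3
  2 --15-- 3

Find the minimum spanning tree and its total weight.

Applying Kruskal's algorithm (sort edges by weight, add if no cycle):
  Add (0,3) w=1
  Add (0,1) w=2
  Add (0,2) w=6
  Skip (1,2) w=8 (creates cycle)
  Skip (1,3) w=9 (creates cycle)
  Skip (2,3) w=15 (creates cycle)
MST weight = 9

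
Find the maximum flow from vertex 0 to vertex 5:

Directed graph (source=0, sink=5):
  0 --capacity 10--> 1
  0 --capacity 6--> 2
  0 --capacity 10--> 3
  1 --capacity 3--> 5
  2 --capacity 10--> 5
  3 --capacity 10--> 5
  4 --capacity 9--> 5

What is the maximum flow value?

Computing max flow:
  Flow on (0->1): 3/10
  Flow on (0->2): 6/6
  Flow on (0->3): 10/10
  Flow on (1->5): 3/3
  Flow on (2->5): 6/10
  Flow on (3->5): 10/10
Maximum flow = 19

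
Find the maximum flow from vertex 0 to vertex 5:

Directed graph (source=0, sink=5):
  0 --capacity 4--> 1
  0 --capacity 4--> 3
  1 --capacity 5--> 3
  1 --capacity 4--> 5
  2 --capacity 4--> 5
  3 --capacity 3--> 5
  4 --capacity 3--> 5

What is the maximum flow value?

Computing max flow:
  Flow on (0->1): 4/4
  Flow on (0->3): 3/4
  Flow on (1->5): 4/4
  Flow on (3->5): 3/3
Maximum flow = 7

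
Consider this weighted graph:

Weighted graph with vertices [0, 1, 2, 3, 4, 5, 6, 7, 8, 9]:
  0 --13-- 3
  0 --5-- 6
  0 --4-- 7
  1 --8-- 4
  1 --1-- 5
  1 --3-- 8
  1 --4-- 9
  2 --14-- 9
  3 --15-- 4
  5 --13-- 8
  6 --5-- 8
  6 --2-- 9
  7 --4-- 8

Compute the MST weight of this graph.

Applying Kruskal's algorithm (sort edges by weight, add if no cycle):
  Add (1,5) w=1
  Add (6,9) w=2
  Add (1,8) w=3
  Add (0,7) w=4
  Add (1,9) w=4
  Add (7,8) w=4
  Skip (0,6) w=5 (creates cycle)
  Skip (6,8) w=5 (creates cycle)
  Add (1,4) w=8
  Add (0,3) w=13
  Skip (5,8) w=13 (creates cycle)
  Add (2,9) w=14
  Skip (3,4) w=15 (creates cycle)
MST weight = 53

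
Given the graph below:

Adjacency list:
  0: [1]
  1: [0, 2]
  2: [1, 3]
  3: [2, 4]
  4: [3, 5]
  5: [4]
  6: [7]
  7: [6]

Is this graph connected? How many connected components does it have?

Checking connectivity: the graph has 2 connected component(s).
Components: [[0, 1, 2, 3, 4, 5], [6, 7]]. The graph is NOT connected.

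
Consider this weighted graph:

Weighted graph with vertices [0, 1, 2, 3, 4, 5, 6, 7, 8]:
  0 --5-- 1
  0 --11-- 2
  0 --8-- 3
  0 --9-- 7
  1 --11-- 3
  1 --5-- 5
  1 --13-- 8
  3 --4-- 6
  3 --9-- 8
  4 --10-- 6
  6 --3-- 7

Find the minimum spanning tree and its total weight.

Applying Kruskal's algorithm (sort edges by weight, add if no cycle):
  Add (6,7) w=3
  Add (3,6) w=4
  Add (0,1) w=5
  Add (1,5) w=5
  Add (0,3) w=8
  Skip (0,7) w=9 (creates cycle)
  Add (3,8) w=9
  Add (4,6) w=10
  Add (0,2) w=11
  Skip (1,3) w=11 (creates cycle)
  Skip (1,8) w=13 (creates cycle)
MST weight = 55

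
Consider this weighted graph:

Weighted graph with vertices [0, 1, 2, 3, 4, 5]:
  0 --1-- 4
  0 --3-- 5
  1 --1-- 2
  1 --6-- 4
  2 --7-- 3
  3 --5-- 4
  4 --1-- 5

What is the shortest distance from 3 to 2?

Using Dijkstra's algorithm from vertex 3:
Shortest path: 3 -> 2
Total weight: 7 = 7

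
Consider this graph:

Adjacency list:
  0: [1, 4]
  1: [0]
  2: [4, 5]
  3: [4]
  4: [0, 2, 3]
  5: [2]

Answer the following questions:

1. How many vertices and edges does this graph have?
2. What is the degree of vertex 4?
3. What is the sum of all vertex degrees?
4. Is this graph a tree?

Count: 6 vertices, 5 edges.
Vertex 4 has neighbors [0, 2, 3], degree = 3.
Handshaking lemma: 2 * 5 = 10.
A graph is a tree iff it is connected and has exactly n-1 edges. This graph is connected (all 6 vertices in one component) and has 6-1 = 5 edges. It is a tree.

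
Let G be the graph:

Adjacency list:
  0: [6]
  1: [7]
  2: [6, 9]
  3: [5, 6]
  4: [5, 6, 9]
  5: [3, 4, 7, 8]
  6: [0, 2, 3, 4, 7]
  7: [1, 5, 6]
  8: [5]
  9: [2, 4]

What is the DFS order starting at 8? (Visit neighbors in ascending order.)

DFS from vertex 8 (neighbors processed in ascending order):
Visit order: 8, 5, 3, 6, 0, 2, 9, 4, 7, 1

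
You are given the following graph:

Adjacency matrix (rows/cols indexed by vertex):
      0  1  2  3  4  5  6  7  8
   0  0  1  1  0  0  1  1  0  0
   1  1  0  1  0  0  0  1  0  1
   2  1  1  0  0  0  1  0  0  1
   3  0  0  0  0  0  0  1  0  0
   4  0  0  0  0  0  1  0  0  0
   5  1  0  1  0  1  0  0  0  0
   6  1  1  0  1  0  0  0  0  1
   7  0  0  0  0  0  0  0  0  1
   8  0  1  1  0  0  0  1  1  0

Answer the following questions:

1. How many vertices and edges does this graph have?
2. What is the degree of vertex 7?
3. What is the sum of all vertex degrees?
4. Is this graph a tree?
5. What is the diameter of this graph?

Count: 9 vertices, 13 edges.
Vertex 7 has neighbors [8], degree = 1.
Handshaking lemma: 2 * 13 = 26.
A tree on 9 vertices has 8 edges. This graph has 13 edges (5 extra). Not a tree.
Diameter (longest shortest path) = 4.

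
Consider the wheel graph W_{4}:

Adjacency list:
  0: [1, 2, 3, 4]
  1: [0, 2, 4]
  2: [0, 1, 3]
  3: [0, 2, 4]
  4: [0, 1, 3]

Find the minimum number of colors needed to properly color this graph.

W_{4} = C_{4} plus a hub adjacent to every cycle vertex.
The outer cycle needs 2 colors (even cycle); the hub is adjacent to all of them so needs a fresh color.
Chromatic number = 2 + 1 = 3.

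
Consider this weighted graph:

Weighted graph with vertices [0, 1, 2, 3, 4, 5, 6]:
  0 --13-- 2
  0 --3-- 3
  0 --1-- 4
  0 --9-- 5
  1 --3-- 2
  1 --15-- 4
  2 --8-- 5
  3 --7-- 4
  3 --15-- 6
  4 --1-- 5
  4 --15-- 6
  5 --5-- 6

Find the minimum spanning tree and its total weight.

Applying Kruskal's algorithm (sort edges by weight, add if no cycle):
  Add (0,4) w=1
  Add (4,5) w=1
  Add (0,3) w=3
  Add (1,2) w=3
  Add (5,6) w=5
  Skip (3,4) w=7 (creates cycle)
  Add (2,5) w=8
  Skip (0,5) w=9 (creates cycle)
  Skip (0,2) w=13 (creates cycle)
  Skip (1,4) w=15 (creates cycle)
  Skip (3,6) w=15 (creates cycle)
  Skip (4,6) w=15 (creates cycle)
MST weight = 21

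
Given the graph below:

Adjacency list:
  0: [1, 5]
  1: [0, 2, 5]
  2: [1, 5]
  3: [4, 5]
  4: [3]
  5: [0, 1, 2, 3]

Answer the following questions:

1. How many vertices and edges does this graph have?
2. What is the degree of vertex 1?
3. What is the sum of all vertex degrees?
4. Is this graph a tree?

Count: 6 vertices, 7 edges.
Vertex 1 has neighbors [0, 2, 5], degree = 3.
Handshaking lemma: 2 * 7 = 14.
A tree on 6 vertices has 5 edges. This graph has 7 edges (2 extra). Not a tree.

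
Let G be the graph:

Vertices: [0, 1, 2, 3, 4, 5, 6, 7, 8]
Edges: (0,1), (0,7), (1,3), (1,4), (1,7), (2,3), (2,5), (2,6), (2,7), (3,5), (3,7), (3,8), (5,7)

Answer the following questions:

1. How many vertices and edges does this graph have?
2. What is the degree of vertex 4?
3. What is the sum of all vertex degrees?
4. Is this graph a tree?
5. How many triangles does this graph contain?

Count: 9 vertices, 13 edges.
Vertex 4 has neighbors [1], degree = 1.
Handshaking lemma: 2 * 13 = 26.
A tree on 9 vertices has 8 edges. This graph has 13 edges (5 extra). Not a tree.
Number of triangles = 6.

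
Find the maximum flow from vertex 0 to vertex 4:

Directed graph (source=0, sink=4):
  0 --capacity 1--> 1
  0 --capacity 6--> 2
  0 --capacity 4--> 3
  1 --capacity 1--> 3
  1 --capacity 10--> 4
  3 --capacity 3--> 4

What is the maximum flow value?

Computing max flow:
  Flow on (0->1): 1/1
  Flow on (0->3): 3/4
  Flow on (1->4): 1/10
  Flow on (3->4): 3/3
Maximum flow = 4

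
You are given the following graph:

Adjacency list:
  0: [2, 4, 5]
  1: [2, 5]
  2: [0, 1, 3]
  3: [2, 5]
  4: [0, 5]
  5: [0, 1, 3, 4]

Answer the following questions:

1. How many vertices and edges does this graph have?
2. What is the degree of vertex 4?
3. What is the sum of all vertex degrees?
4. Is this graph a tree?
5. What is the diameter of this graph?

Count: 6 vertices, 8 edges.
Vertex 4 has neighbors [0, 5], degree = 2.
Handshaking lemma: 2 * 8 = 16.
A tree on 6 vertices has 5 edges. This graph has 8 edges (3 extra). Not a tree.
Diameter (longest shortest path) = 2.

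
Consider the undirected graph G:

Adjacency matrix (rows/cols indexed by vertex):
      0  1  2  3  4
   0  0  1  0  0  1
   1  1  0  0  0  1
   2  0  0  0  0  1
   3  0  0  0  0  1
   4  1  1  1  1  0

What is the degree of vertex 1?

Vertex 1 has neighbors [0, 4], so deg(1) = 2.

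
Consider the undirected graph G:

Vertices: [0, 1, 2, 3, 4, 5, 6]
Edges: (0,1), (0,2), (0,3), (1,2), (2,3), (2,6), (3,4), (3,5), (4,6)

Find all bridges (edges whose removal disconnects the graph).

A bridge is an edge whose removal increases the number of connected components.
Bridges found: (3,5)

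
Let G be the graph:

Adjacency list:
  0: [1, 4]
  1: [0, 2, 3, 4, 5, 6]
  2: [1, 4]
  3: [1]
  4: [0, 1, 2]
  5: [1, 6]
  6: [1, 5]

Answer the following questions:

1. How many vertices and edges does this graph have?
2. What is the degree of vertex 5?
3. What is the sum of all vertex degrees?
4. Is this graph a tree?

Count: 7 vertices, 9 edges.
Vertex 5 has neighbors [1, 6], degree = 2.
Handshaking lemma: 2 * 9 = 18.
A tree on 7 vertices has 6 edges. This graph has 9 edges (3 extra). Not a tree.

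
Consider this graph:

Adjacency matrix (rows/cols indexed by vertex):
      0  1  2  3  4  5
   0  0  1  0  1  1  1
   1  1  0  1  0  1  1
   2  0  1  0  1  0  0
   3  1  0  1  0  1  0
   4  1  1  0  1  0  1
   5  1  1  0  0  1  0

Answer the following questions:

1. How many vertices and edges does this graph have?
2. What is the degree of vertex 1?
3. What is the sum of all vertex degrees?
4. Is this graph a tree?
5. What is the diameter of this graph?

Count: 6 vertices, 10 edges.
Vertex 1 has neighbors [0, 2, 4, 5], degree = 4.
Handshaking lemma: 2 * 10 = 20.
A tree on 6 vertices has 5 edges. This graph has 10 edges (5 extra). Not a tree.
Diameter (longest shortest path) = 2.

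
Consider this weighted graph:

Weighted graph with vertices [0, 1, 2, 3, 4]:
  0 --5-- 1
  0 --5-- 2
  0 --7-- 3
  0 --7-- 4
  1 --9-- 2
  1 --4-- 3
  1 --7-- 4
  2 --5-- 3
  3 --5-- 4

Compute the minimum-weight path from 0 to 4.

Using Dijkstra's algorithm from vertex 0:
Shortest path: 0 -> 4
Total weight: 7 = 7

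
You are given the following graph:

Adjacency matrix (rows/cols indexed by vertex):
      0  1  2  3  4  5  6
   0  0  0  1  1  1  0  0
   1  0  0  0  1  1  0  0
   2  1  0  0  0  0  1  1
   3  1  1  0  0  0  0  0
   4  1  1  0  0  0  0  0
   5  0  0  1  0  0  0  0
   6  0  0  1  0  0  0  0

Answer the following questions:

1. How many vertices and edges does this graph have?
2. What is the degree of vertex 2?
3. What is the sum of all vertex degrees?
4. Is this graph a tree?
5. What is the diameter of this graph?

Count: 7 vertices, 7 edges.
Vertex 2 has neighbors [0, 5, 6], degree = 3.
Handshaking lemma: 2 * 7 = 14.
A tree on 7 vertices has 6 edges. This graph has 7 edges (1 extra). Not a tree.
Diameter (longest shortest path) = 4.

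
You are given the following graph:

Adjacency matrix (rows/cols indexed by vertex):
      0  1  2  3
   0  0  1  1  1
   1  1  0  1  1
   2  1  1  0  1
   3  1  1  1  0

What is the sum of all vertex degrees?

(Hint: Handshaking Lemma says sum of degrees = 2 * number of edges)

Count edges: 6 edges.
By Handshaking Lemma: sum of degrees = 2 * 6 = 12.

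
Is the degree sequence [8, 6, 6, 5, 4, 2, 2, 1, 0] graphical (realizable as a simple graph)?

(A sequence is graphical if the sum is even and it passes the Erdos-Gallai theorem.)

Sum of degrees = 34. Sum is even but fails Erdos-Gallai. The sequence is NOT graphical.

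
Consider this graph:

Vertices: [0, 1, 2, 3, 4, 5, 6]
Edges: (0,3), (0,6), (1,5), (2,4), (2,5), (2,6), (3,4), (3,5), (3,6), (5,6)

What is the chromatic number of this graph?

The graph has a maximum clique of size 3 (lower bound on chromatic number).
A valid 3-coloring: {0: 1, 1: 0, 2: 0, 3: 0, 4: 1, 5: 1, 6: 2}.
Chromatic number = 3.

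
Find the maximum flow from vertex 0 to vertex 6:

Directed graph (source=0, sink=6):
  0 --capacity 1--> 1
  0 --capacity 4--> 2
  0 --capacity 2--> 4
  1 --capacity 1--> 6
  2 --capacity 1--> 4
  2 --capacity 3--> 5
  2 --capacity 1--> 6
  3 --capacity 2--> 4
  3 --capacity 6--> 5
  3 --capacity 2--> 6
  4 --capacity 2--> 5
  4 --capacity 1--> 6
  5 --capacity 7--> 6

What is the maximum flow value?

Computing max flow:
  Flow on (0->1): 1/1
  Flow on (0->2): 4/4
  Flow on (0->4): 2/2
  Flow on (1->6): 1/1
  Flow on (2->4): 1/1
  Flow on (2->5): 2/3
  Flow on (2->6): 1/1
  Flow on (4->5): 2/2
  Flow on (4->6): 1/1
  Flow on (5->6): 4/7
Maximum flow = 7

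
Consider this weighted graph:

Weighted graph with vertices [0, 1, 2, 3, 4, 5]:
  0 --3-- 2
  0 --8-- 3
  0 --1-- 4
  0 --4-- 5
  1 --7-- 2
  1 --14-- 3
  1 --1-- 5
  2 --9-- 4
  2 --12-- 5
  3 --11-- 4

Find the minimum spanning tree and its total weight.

Applying Kruskal's algorithm (sort edges by weight, add if no cycle):
  Add (0,4) w=1
  Add (1,5) w=1
  Add (0,2) w=3
  Add (0,5) w=4
  Skip (1,2) w=7 (creates cycle)
  Add (0,3) w=8
  Skip (2,4) w=9 (creates cycle)
  Skip (3,4) w=11 (creates cycle)
  Skip (2,5) w=12 (creates cycle)
  Skip (1,3) w=14 (creates cycle)
MST weight = 17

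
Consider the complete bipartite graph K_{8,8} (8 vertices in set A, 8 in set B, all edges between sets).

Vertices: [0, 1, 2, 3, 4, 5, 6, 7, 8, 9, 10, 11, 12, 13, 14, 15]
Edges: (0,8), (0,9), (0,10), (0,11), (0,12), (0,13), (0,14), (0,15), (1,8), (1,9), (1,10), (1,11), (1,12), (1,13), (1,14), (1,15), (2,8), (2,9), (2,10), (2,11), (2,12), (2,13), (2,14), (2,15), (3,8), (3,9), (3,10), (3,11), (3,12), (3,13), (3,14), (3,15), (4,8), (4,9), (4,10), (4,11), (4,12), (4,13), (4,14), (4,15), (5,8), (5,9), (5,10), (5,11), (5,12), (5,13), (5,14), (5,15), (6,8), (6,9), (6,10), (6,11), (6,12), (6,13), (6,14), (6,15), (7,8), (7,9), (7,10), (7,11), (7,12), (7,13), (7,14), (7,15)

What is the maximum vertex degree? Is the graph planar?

Set-A vertices have degree 8; set-B vertices have degree 8. Maximum degree = max(8,8) = 8.
K_{8,8} contains K_{3,3} as a subgraph (since both sides have >= 3 vertices); by Kuratowski's theorem it is not planar.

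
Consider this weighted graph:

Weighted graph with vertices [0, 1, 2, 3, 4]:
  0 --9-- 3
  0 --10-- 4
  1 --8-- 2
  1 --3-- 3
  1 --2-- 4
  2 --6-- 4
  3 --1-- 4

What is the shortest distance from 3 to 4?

Using Dijkstra's algorithm from vertex 3:
Shortest path: 3 -> 4
Total weight: 1 = 1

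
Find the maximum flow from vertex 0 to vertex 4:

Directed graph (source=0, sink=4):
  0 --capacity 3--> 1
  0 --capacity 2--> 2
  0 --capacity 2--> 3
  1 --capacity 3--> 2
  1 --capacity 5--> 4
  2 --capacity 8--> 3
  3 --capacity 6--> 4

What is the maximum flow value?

Computing max flow:
  Flow on (0->1): 3/3
  Flow on (0->2): 2/2
  Flow on (0->3): 2/2
  Flow on (1->4): 3/5
  Flow on (2->3): 2/8
  Flow on (3->4): 4/6
Maximum flow = 7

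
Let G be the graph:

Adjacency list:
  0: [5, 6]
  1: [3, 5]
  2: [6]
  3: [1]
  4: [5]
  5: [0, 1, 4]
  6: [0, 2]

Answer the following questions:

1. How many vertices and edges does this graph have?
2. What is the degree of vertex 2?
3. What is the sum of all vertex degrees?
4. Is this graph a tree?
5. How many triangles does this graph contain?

Count: 7 vertices, 6 edges.
Vertex 2 has neighbors [6], degree = 1.
Handshaking lemma: 2 * 6 = 12.
A graph is a tree iff it is connected and has exactly n-1 edges. This graph is connected (all 7 vertices in one component) and has 7-1 = 6 edges. It is a tree.
Number of triangles = 0.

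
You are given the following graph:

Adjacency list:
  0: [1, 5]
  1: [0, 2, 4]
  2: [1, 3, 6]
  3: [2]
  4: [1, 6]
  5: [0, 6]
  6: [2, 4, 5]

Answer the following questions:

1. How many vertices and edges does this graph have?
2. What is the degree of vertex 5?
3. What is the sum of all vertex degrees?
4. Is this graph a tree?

Count: 7 vertices, 8 edges.
Vertex 5 has neighbors [0, 6], degree = 2.
Handshaking lemma: 2 * 8 = 16.
A tree on 7 vertices has 6 edges. This graph has 8 edges (2 extra). Not a tree.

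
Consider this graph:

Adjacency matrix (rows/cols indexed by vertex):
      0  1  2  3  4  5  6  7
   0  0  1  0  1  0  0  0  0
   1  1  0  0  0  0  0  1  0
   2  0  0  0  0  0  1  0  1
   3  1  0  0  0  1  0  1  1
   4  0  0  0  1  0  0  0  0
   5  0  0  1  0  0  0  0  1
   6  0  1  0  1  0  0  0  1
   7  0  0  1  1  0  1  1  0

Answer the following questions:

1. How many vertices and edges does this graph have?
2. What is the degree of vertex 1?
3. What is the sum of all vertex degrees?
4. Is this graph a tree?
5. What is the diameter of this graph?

Count: 8 vertices, 10 edges.
Vertex 1 has neighbors [0, 6], degree = 2.
Handshaking lemma: 2 * 10 = 20.
A tree on 8 vertices has 7 edges. This graph has 10 edges (3 extra). Not a tree.
Diameter (longest shortest path) = 3.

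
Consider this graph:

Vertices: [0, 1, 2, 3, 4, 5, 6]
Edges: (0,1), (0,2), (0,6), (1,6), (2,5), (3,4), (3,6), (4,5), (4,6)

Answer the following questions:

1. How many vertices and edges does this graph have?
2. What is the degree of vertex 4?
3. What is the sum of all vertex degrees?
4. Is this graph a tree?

Count: 7 vertices, 9 edges.
Vertex 4 has neighbors [3, 5, 6], degree = 3.
Handshaking lemma: 2 * 9 = 18.
A tree on 7 vertices has 6 edges. This graph has 9 edges (3 extra). Not a tree.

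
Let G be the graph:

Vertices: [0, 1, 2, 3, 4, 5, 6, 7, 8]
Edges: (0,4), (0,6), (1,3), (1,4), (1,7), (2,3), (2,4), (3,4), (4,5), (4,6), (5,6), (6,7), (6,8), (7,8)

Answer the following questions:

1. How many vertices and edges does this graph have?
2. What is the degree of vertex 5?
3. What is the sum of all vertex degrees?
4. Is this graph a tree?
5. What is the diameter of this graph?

Count: 9 vertices, 14 edges.
Vertex 5 has neighbors [4, 6], degree = 2.
Handshaking lemma: 2 * 14 = 28.
A tree on 9 vertices has 8 edges. This graph has 14 edges (6 extra). Not a tree.
Diameter (longest shortest path) = 3.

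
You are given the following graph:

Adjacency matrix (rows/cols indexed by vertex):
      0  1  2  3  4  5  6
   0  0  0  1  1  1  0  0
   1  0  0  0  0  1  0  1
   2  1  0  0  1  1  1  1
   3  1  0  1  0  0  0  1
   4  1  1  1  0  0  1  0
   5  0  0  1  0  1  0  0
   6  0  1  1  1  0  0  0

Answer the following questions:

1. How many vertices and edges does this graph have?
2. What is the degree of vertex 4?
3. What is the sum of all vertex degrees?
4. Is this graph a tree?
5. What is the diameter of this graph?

Count: 7 vertices, 11 edges.
Vertex 4 has neighbors [0, 1, 2, 5], degree = 4.
Handshaking lemma: 2 * 11 = 22.
A tree on 7 vertices has 6 edges. This graph has 11 edges (5 extra). Not a tree.
Diameter (longest shortest path) = 2.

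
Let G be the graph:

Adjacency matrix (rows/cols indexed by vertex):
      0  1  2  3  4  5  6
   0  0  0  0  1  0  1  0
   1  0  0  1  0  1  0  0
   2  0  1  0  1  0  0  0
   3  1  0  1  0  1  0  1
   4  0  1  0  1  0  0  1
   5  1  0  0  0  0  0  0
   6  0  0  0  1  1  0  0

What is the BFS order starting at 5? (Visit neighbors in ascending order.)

BFS from vertex 5 (neighbors processed in ascending order):
Visit order: 5, 0, 3, 2, 4, 6, 1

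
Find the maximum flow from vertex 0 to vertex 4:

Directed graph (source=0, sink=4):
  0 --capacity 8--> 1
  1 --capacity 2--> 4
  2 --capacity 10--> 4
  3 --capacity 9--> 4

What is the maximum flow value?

Computing max flow:
  Flow on (0->1): 2/8
  Flow on (1->4): 2/2
Maximum flow = 2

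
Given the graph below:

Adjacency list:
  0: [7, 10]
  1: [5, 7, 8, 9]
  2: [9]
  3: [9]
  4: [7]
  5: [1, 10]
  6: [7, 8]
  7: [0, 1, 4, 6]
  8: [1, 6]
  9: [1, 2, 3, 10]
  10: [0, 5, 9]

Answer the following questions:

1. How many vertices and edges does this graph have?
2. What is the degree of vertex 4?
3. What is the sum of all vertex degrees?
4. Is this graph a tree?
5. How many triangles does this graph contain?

Count: 11 vertices, 13 edges.
Vertex 4 has neighbors [7], degree = 1.
Handshaking lemma: 2 * 13 = 26.
A tree on 11 vertices has 10 edges. This graph has 13 edges (3 extra). Not a tree.
Number of triangles = 0.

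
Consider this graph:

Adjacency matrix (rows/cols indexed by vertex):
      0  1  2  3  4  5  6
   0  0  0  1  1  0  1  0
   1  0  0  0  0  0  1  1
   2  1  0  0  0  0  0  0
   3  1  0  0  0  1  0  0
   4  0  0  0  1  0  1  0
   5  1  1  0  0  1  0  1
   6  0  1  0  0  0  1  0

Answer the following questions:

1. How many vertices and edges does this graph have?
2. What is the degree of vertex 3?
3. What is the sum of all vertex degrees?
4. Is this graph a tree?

Count: 7 vertices, 8 edges.
Vertex 3 has neighbors [0, 4], degree = 2.
Handshaking lemma: 2 * 8 = 16.
A tree on 7 vertices has 6 edges. This graph has 8 edges (2 extra). Not a tree.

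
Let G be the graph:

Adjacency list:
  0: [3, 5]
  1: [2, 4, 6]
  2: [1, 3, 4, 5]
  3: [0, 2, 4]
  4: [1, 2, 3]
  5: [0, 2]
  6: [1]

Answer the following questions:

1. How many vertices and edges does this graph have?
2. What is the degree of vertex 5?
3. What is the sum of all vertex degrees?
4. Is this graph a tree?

Count: 7 vertices, 9 edges.
Vertex 5 has neighbors [0, 2], degree = 2.
Handshaking lemma: 2 * 9 = 18.
A tree on 7 vertices has 6 edges. This graph has 9 edges (3 extra). Not a tree.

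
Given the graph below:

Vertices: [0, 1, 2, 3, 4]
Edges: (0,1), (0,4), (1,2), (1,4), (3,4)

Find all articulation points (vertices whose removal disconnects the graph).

An articulation point is a vertex whose removal disconnects the graph.
Articulation points: [1, 4]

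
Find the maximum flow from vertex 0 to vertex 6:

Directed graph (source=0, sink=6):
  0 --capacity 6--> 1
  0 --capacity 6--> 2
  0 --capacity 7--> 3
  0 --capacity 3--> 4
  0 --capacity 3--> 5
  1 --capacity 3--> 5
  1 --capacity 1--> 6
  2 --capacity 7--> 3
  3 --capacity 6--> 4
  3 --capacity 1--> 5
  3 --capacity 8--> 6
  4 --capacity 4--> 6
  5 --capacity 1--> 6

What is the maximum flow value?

Computing max flow:
  Flow on (0->1): 1/6
  Flow on (0->2): 6/6
  Flow on (0->3): 4/7
  Flow on (0->4): 3/3
  Flow on (1->6): 1/1
  Flow on (2->3): 6/7
  Flow on (3->4): 1/6
  Flow on (3->5): 1/1
  Flow on (3->6): 8/8
  Flow on (4->6): 4/4
  Flow on (5->6): 1/1
Maximum flow = 14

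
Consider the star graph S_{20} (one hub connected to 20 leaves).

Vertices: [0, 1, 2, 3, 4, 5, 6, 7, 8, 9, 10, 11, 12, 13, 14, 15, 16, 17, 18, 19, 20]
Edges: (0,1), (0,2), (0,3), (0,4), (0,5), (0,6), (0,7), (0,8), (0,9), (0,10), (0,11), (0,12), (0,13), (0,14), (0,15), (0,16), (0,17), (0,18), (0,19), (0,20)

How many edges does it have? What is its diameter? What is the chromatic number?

Star graph S_{20}: the hub connects to all 20 leaves.
Edges = 20.
Diameter = 2 (any leaf to hub is 1, leaf to leaf through hub is 2).
Star graphs are bipartite (hub vs leaves), so chromatic number = 2.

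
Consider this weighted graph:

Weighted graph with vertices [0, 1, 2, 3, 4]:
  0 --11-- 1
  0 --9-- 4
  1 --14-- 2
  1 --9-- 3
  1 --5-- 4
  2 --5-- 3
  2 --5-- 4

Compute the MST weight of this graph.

Applying Kruskal's algorithm (sort edges by weight, add if no cycle):
  Add (1,4) w=5
  Add (2,4) w=5
  Add (2,3) w=5
  Add (0,4) w=9
  Skip (1,3) w=9 (creates cycle)
  Skip (0,1) w=11 (creates cycle)
  Skip (1,2) w=14 (creates cycle)
MST weight = 24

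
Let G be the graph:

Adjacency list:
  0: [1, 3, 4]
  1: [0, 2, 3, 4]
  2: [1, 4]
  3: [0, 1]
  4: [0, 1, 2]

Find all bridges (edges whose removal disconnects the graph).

No bridges found. The graph is 2-edge-connected (no single edge removal disconnects it).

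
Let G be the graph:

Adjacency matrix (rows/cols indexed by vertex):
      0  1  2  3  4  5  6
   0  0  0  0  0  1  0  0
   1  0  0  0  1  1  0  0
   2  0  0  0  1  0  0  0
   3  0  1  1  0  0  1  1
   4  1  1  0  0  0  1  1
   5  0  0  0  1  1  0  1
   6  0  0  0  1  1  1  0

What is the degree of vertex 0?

Vertex 0 has neighbors [4], so deg(0) = 1.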